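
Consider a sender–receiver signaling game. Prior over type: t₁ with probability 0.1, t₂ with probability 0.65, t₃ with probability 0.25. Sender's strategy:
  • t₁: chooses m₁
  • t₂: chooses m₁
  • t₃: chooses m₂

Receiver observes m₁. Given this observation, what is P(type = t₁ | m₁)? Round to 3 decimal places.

P(m₁) = 0.1·1 + 0.65·1 + 0.25·0 = 0.75
P(t₁ | m₁) = (0.1·1) / 0.75 = 0.1 / 0.75 = 0.133333

0.133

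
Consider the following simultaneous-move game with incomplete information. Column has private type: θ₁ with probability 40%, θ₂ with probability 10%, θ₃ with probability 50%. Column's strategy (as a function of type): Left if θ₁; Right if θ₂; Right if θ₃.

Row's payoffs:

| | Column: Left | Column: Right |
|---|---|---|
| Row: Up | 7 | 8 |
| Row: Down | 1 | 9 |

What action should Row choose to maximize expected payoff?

E[Up] = 0.4·(7) + 0.1·(8) + 0.5·(8) = 7.6
E[Down] = 0.4·(1) + 0.1·(9) + 0.5·(9) = 5.8
Best response: Up (7.6 is the largest).

Up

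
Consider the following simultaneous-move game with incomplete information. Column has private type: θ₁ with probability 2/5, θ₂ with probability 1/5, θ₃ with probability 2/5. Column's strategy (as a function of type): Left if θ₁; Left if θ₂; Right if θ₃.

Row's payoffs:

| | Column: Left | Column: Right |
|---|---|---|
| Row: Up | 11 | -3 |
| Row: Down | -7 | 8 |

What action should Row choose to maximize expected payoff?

Up

Compute Row's expected payoff for each action, taking the expectation over Column's type.
E[Up] = 2/5·(11) + 1/5·(11) + 2/5·(-3) = 27/5
E[Down] = 2/5·(-7) + 1/5·(-7) + 2/5·(8) = -1
Best response: Up (27/5 is the largest).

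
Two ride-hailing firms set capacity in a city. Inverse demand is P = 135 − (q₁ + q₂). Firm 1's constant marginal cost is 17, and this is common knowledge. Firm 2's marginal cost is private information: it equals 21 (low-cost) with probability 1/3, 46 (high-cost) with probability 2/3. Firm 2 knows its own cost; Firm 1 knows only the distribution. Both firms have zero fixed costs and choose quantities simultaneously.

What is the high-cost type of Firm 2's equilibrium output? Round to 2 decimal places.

Firm 2 with cost c maximizes (135 − (q₁+q₂) − c)·q₂, giving q₂(c) = (135 − c − q₁)/2.
E[c₂] = 1/3·21 + 2/3·46 = 37.6667
Firm 1's FOC against E[q₂] yields q₁ = (135 − 2·17 + E[c₂])/3 = (135 − 34 + 37.6667)/3 = 46.2222.
q₂(high-cost) = (135 − 46 − 46.2222)/2 = 21.3889.

21.39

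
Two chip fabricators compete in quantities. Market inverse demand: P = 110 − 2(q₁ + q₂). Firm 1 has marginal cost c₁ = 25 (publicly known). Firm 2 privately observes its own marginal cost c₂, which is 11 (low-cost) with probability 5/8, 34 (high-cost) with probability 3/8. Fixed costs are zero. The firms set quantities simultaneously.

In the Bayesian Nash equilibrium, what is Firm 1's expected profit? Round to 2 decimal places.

352.23

Each type of Firm 2 best-responds to q₁; Firm 1 best-responds to the expected q₂ over Firm 2's types.
Firm 2 with cost c maximizes (110 − 2(q₁+q₂) − c)·q₂, giving q₂(c) = (110 − c − 2q₁)/4.
E[c₂] = 5/8·11 + 3/8·34 = 19.625
Firm 1's FOC against E[q₂] yields q₁ = (110 − 2·25 + E[c₂])/6 = (110 − 50 + 19.625)/6 = 13.2708.
E[P] = 110 − 2·(q₁ + E[q₂]) = 51.5417; Firm 1's expected profit = (E[P] − 25)·q₁ = (51.5417 − 25)·13.2708 = 352.23.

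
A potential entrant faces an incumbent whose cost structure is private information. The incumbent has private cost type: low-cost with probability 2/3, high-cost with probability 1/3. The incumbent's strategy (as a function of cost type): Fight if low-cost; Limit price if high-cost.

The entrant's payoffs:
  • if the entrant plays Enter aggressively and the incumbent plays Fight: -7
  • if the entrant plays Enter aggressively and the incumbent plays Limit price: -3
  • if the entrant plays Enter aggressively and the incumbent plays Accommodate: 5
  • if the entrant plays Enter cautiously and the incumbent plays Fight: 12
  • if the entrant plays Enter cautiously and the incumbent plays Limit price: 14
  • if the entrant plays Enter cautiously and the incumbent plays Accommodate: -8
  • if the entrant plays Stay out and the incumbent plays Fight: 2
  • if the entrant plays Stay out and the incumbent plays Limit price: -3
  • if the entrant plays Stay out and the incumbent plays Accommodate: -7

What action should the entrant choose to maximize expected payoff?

Enter cautiously

E[Enter aggressively] = 2/3·(-7) + 1/3·(-3) = -17/3
E[Enter cautiously] = 2/3·(12) + 1/3·(14) = 38/3
E[Stay out] = 2/3·(2) + 1/3·(-3) = 1/3
Best response: Enter cautiously (38/3 is the largest).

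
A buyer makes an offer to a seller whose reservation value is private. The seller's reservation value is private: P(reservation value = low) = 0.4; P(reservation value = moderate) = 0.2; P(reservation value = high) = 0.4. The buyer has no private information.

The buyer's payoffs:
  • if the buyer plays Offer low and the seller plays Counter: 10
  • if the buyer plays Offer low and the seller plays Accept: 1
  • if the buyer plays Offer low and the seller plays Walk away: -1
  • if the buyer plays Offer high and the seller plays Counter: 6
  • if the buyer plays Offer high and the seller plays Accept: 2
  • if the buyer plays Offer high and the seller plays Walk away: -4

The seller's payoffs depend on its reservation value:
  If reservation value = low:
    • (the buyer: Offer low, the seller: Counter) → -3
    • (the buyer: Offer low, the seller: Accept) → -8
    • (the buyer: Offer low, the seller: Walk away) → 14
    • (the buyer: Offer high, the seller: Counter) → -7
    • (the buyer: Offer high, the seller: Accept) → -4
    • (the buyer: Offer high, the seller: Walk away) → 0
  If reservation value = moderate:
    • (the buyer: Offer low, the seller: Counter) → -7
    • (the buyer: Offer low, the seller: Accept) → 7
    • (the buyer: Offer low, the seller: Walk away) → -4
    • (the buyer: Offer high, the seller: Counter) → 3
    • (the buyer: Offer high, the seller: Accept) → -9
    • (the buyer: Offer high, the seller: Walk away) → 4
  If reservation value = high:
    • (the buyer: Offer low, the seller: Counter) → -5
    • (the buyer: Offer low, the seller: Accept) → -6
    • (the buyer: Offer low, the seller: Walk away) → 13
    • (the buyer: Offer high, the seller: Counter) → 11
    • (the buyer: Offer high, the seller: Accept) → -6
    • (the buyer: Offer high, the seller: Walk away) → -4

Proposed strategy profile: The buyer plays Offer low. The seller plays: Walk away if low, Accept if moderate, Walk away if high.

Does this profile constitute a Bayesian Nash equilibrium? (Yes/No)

Yes

The buyer plays Offer low: E[Offer low] = 0.4·(-1) + 0.2·(1) + 0.4·(-1) = -0.6; E[Offer high] = -2.8. Best-responding. ✓
The seller (reservation value low), facing Offer low: Counter gives -3, Accept gives -8, Walk away gives 14. Proposed Walk away is best. ✓
The seller (reservation value moderate), facing Offer low: Counter gives -7, Accept gives 7, Walk away gives -4. Proposed Accept is best. ✓
The seller (reservation value high), facing Offer low: Counter gives -5, Accept gives -6, Walk away gives 13. Proposed Walk away is best. ✓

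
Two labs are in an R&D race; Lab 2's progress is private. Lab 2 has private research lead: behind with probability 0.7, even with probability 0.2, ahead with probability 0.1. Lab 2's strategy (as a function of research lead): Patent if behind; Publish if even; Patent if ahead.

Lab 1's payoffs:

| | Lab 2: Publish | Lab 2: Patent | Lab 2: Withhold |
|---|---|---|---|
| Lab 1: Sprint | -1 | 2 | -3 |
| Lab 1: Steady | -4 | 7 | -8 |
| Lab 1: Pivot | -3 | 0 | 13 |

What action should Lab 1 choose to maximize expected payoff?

Steady

E[Sprint] = 0.7·(2) + 0.2·(-1) + 0.1·(2) = 1.4
E[Steady] = 0.7·(7) + 0.2·(-4) + 0.1·(7) = 4.8
E[Pivot] = 0.7·(0) + 0.2·(-3) + 0.1·(0) = -0.6
Best response: Steady (4.8 is the largest).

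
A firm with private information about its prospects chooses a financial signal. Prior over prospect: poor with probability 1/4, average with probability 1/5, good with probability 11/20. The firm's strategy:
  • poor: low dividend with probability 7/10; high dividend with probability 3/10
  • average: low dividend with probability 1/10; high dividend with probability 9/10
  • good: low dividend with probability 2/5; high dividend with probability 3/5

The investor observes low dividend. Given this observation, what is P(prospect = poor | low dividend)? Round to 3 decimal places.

0.422

P(low dividend) = (1/4)·(7/10) + (1/5)·(1/10) + (11/20)·(2/5) = 83/200
P(poor | low dividend) = ((1/4)·(7/10)) / (83/200) = (7/40) / (83/200) = 35/83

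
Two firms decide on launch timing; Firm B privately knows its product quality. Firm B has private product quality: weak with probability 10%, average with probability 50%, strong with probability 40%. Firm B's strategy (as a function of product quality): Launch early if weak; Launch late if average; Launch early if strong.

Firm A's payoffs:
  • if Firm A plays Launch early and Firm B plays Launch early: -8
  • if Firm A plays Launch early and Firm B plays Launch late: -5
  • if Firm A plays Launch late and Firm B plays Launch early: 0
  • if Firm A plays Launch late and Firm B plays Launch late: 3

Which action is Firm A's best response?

Compute Firm A's expected payoff for each action, taking the expectation over Firm B's type.
E[Launch early] = 0.1·(-8) + 0.5·(-5) + 0.4·(-8) = -6.5
E[Launch late] = 0.1·(0) + 0.5·(3) + 0.4·(0) = 1.5
Best response: Launch late (1.5 is the largest).

Launch late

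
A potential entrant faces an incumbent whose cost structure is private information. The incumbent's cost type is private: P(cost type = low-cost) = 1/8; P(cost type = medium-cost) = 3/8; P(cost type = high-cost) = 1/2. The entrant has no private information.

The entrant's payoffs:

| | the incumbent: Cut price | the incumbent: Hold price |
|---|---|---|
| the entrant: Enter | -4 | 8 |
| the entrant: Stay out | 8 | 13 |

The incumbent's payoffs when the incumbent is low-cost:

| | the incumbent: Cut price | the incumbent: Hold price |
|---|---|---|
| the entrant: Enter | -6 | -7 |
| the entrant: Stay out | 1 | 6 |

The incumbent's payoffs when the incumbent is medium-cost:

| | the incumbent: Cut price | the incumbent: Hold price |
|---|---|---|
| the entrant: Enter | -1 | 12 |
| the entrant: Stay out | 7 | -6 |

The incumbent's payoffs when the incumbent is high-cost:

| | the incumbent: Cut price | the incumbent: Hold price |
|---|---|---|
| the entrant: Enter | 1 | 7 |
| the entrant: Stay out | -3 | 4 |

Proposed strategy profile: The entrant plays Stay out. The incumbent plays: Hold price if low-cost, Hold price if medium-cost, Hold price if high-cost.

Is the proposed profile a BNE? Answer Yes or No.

A profile is a BNE iff every type of every player is best-responding given beliefs about the other side.
The entrant plays Stay out: E[Stay out] = 1/8·(13) + 3/8·(13) + 1/2·(13) = 13; E[Enter] = 8. Best-responding. ✓
The incumbent (cost type low-cost), facing Stay out: Cut price gives 1, Hold price gives 6. Proposed Hold price is best. ✓
The incumbent (cost type medium-cost), facing Stay out: Cut price gives 7, Hold price gives -6. Proposed Hold price is not best — profitable deviation exists. ✗
The incumbent (cost type high-cost), facing Stay out: Cut price gives -3, Hold price gives 4. Proposed Hold price is best. ✓

No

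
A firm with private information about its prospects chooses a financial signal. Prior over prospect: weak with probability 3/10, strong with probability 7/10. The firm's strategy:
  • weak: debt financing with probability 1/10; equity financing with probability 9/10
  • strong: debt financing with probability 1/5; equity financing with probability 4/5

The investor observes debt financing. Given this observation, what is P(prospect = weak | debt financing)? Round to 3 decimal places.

0.176

Apply Bayes' rule using the sender's strategy as the likelihood.
P(debt financing) = (3/10)·(1/10) + (7/10)·(1/5) = 17/100
P(weak | debt financing) = ((3/10)·(1/10)) / (17/100) = (3/100) / (17/100) = 3/17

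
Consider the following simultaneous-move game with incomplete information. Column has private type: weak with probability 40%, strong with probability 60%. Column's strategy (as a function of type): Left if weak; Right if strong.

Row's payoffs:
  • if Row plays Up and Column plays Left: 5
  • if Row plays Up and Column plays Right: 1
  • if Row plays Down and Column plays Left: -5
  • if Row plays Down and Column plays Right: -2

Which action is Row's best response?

Up

E[Up] = 0.4·(5) + 0.6·(1) = 2.6
E[Down] = 0.4·(-5) + 0.6·(-2) = -3.2
Best response: Up (2.6 is the largest).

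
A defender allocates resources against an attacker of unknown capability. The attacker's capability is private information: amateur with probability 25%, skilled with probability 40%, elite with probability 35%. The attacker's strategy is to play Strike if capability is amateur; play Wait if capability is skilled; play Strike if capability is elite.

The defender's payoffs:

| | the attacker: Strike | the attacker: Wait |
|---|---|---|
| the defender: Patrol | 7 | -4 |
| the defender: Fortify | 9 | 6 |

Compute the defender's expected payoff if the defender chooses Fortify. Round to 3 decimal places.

E[Fortify] = 0.25·9 + 0.4·6 + 0.35·9 = 2.25 + 2.4 + 3.15 = 7.8

7.800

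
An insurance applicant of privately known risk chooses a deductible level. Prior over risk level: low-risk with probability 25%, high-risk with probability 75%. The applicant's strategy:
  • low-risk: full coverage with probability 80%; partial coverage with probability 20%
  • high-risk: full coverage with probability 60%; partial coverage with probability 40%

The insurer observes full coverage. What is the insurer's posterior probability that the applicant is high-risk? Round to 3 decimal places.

0.692

Apply Bayes' rule using the sender's strategy as the likelihood.
P(full coverage) = 0.25·0.8 + 0.75·0.6 = 0.65
P(high-risk | full coverage) = (0.75·0.6) / 0.65 = 0.45 / 0.65 = 0.692308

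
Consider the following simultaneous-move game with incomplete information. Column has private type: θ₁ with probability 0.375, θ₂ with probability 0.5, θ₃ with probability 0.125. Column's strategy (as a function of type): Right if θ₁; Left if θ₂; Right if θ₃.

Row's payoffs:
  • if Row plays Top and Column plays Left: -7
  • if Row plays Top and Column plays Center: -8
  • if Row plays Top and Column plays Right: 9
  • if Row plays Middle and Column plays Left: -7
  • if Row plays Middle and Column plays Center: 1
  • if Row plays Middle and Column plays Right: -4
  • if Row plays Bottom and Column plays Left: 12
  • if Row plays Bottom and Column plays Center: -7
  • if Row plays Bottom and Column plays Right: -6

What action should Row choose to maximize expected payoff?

Bottom

E[Top] = 0.375·(9) + 0.5·(-7) + 0.125·(9) = 1
E[Middle] = 0.375·(-4) + 0.5·(-7) + 0.125·(-4) = -5.5
E[Bottom] = 0.375·(-6) + 0.5·(12) + 0.125·(-6) = 3
Best response: Bottom (3 is the largest).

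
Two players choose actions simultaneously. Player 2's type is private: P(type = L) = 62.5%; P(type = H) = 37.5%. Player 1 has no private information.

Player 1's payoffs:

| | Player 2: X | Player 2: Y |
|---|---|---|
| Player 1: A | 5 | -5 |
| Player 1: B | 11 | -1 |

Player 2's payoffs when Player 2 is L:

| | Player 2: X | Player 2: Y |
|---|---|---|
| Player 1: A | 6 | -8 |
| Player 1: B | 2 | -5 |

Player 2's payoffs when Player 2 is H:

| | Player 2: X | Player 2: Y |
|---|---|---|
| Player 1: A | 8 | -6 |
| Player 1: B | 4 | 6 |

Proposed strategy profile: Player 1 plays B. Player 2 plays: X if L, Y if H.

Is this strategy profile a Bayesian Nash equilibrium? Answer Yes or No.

A profile is a BNE iff every type of every player is best-responding given beliefs about the other side.
Player 1 plays B: E[B] = 0.625·(11) + 0.375·(-1) = 6.5; E[A] = 1.25. Best-responding. ✓
Player 2 (type L), facing B: X gives 2, Y gives -5. Proposed X is best. ✓
Player 2 (type H), facing B: X gives 4, Y gives 6. Proposed Y is best. ✓

Yes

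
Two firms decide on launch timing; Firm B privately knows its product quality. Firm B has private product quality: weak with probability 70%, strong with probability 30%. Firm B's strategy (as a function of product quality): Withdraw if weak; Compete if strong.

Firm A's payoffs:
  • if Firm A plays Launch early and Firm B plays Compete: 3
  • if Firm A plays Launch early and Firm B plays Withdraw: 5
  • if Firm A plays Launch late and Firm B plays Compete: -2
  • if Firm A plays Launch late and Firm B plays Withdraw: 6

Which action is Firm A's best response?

E[Launch early] = 0.7·(5) + 0.3·(3) = 4.4
E[Launch late] = 0.7·(6) + 0.3·(-2) = 3.6
Best response: Launch early (4.4 is the largest).

Launch early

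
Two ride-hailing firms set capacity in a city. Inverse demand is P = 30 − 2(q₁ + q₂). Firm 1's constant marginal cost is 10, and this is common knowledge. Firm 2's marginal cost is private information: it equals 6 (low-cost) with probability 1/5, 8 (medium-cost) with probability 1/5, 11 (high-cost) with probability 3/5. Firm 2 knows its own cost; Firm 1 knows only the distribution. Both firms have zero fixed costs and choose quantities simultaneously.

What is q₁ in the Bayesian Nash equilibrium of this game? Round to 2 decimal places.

Firm 2 with cost c maximizes (30 − 2(q₁+q₂) − c)·q₂, giving q₂(c) = (30 − c − 2q₁)/4.
E[c₂] = 1/5·6 + 1/5·8 + 3/5·11 = 9.4
Firm 1's FOC against E[q₂] yields q₁ = (30 − 2·10 + E[c₂])/6 = (30 − 20 + 9.4)/6 = 3.23333.

3.23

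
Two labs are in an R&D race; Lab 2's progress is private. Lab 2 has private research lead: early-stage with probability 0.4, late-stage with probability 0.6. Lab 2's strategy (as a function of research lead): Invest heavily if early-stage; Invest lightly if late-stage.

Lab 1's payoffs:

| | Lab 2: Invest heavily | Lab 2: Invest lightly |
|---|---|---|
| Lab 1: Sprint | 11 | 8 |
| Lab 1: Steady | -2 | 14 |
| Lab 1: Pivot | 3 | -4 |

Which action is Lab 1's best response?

E[Sprint] = 0.4·(11) + 0.6·(8) = 9.2
E[Steady] = 0.4·(-2) + 0.6·(14) = 7.6
E[Pivot] = 0.4·(3) + 0.6·(-4) = -1.2
Best response: Sprint (9.2 is the largest).

Sprint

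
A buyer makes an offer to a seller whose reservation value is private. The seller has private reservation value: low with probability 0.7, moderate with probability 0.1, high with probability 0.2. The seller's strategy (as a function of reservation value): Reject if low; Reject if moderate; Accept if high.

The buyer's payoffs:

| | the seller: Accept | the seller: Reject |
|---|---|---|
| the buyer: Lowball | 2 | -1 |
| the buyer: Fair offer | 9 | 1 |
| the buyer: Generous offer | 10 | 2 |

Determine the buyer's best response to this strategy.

E[Lowball] = 0.7·(-1) + 0.1·(-1) + 0.2·(2) = -0.4
E[Fair offer] = 0.7·(1) + 0.1·(1) + 0.2·(9) = 2.6
E[Generous offer] = 0.7·(2) + 0.1·(2) + 0.2·(10) = 3.6
Best response: Generous offer (3.6 is the largest).

Generous offer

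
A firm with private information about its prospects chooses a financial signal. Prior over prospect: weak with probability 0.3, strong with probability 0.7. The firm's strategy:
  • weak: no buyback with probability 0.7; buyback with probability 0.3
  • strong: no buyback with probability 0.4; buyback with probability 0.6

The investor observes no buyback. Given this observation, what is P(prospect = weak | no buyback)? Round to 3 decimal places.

P(no buyback) = 0.3·0.7 + 0.7·0.4 = 0.49
P(weak | no buyback) = (0.3·0.7) / 0.49 = 0.21 / 0.49 = 0.428571

0.429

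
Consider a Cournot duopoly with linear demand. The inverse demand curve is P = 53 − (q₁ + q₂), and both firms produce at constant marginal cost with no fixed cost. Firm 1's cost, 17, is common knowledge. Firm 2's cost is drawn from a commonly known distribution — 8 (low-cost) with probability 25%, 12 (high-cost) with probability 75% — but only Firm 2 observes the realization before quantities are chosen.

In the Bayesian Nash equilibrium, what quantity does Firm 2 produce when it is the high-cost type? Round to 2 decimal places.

15.50

Type-c best response for Firm 2: q₂(c) = (53 − c)/2 − q₁/2.
Firm 1 maximizes expected profit; its first-order condition is 53 − 2q₁ − E[q₂] − 17 = 0.
Substituting E[q₂] and solving: E[c₂] = 11, so q₁ = (53 − 2·17 + 11)/3 = 10.
q₂(high-cost) = (53 − 12 − 10)/2 = 15.5.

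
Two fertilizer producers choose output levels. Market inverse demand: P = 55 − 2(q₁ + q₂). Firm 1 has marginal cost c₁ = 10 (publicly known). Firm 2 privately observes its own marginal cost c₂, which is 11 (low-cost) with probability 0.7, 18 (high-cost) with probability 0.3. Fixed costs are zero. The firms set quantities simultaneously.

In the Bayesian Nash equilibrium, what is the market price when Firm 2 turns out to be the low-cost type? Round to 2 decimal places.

Type-c best response for Firm 2: q₂(c) = (55 − c)/4 − q₁/2.
Firm 1 maximizes expected profit; its first-order condition is 55 − 4q₁ − 2E[q₂] − 10 = 0.
Substituting E[q₂] and solving: E[c₂] = 13.1, so q₁ = (55 − 2·10 + 13.1)/6 = 8.01667.
q₂(low-cost) = 6.99167, so P = 55 − 2·(8.01667 + 6.99167) = 24.9833.

24.98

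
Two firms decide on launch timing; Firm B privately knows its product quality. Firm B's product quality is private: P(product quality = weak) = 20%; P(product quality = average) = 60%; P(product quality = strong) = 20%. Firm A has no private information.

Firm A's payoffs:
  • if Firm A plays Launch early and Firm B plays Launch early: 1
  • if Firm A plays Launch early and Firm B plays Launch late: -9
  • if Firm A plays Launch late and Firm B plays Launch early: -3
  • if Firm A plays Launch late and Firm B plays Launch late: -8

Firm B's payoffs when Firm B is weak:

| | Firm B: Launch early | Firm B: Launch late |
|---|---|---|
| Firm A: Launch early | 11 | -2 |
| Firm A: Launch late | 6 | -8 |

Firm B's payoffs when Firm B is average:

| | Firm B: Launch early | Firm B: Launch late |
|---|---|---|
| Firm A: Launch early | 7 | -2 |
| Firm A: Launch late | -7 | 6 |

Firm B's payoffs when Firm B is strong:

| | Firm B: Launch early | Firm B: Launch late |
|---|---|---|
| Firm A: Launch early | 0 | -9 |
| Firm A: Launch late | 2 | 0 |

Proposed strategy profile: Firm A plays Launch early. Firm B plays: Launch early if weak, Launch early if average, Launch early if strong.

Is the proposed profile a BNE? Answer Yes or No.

Yes

Firm A plays Launch early: E[Launch early] = 0.2·(1) + 0.6·(1) + 0.2·(1) = 1; E[Launch late] = -3. Best-responding. ✓
Firm B (product quality weak), facing Launch early: Launch early gives 11, Launch late gives -2. Proposed Launch early is best. ✓
Firm B (product quality average), facing Launch early: Launch early gives 7, Launch late gives -2. Proposed Launch early is best. ✓
Firm B (product quality strong), facing Launch early: Launch early gives 0, Launch late gives -9. Proposed Launch early is best. ✓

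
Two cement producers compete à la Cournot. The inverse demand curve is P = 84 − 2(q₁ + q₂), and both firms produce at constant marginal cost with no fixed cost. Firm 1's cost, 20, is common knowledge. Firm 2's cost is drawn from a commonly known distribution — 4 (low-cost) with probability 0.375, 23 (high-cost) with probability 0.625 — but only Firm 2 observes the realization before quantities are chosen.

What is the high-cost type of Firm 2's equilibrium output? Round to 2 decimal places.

Type-c best response for Firm 2: q₂(c) = (84 − c)/4 − q₁/2.
Firm 1 maximizes expected profit; its first-order condition is 84 − 4q₁ − 2E[q₂] − 20 = 0.
Substituting E[q₂] and solving: E[c₂] = 15.875, so q₁ = (84 − 2·20 + 15.875)/6 = 9.97917.
q₂(high-cost) = (84 − 23 − 2·9.97917)/4 = 10.2604.

10.26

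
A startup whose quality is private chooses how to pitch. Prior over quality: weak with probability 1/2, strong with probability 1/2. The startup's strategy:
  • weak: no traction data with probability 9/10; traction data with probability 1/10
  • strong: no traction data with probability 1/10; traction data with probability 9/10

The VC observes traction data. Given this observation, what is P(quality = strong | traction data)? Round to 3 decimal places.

0.900

P(traction data) = (1/2)·(1/10) + (1/2)·(9/10) = 1/2
P(strong | traction data) = ((1/2)·(9/10)) / (1/2) = (9/20) / (1/2) = 9/10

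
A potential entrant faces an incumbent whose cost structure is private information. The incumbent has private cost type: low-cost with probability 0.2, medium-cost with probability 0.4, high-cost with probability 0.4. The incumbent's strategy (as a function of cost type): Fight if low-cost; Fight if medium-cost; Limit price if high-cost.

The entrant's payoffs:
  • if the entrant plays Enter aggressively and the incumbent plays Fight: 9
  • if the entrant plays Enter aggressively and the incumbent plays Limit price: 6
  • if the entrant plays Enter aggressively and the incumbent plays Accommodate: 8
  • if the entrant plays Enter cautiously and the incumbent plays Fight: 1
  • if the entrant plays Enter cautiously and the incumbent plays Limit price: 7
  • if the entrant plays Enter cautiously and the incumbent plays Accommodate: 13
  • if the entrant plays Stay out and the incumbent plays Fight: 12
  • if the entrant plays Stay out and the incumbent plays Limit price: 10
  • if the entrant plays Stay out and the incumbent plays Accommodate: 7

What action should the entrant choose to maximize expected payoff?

E[Enter aggressively] = 0.2·(9) + 0.4·(9) + 0.4·(6) = 7.8
E[Enter cautiously] = 0.2·(1) + 0.4·(1) + 0.4·(7) = 3.4
E[Stay out] = 0.2·(12) + 0.4·(12) + 0.4·(10) = 11.2
Best response: Stay out (11.2 is the largest).

Stay out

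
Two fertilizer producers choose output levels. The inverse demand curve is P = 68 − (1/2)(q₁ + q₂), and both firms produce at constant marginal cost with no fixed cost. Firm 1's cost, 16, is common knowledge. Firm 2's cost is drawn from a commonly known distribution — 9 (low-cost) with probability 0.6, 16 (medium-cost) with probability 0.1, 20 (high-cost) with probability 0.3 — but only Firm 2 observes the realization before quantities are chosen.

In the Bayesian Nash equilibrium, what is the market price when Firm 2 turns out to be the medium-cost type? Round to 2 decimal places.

33.83

Firm 2 with cost c maximizes (68 − (1/2)(q₁+q₂) − c)·q₂, giving q₂(c) = (68 − c − (1/2)q₁).
E[c₂] = 0.6·9 + 0.1·16 + 0.3·20 = 13
Firm 1's FOC against E[q₂] yields q₁ = (68 − 2·16 + E[c₂])/(3/2) = (68 − 32 + 13)/(3/2) = 32.6667.
q₂(medium-cost) = 35.6667, so P = 68 − (1/2)·(32.6667 + 35.6667) = 33.8333.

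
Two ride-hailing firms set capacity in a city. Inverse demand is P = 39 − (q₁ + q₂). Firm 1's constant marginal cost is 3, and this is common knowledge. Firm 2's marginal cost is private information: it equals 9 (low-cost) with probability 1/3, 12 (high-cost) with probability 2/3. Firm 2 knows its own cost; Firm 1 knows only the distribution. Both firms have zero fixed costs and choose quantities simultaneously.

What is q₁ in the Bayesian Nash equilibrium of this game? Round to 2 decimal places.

14.67

Firm 2 with cost c maximizes (39 − (q₁+q₂) − c)·q₂, giving q₂(c) = (39 − c − q₁)/2.
E[c₂] = 1/3·9 + 2/3·12 = 11
Firm 1's FOC against E[q₂] yields q₁ = (39 − 2·3 + E[c₂])/3 = (39 − 6 + 11)/3 = 14.6667.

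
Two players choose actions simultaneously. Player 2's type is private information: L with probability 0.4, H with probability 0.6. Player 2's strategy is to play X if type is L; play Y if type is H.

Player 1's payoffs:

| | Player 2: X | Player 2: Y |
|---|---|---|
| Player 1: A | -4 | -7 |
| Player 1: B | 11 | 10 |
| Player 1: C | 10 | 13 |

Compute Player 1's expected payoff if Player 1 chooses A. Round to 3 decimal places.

-5.800

Take the expectation over Player 2's type, weighting each type's action by its prior probability.
E[A] = 0.4·(-4) + 0.6·(-7) = (-1.6) + (-4.2) = -5.8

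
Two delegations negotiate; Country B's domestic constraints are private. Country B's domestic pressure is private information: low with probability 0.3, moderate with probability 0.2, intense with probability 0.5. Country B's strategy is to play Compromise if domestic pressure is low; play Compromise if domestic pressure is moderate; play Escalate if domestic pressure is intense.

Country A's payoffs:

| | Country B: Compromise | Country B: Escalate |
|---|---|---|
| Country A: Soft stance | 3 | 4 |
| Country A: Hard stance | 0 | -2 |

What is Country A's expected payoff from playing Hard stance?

-1

E[Hard stance] = 0.3·0 + 0.2·0 + 0.5·(-2) = 0 + 0 + (-1) = -1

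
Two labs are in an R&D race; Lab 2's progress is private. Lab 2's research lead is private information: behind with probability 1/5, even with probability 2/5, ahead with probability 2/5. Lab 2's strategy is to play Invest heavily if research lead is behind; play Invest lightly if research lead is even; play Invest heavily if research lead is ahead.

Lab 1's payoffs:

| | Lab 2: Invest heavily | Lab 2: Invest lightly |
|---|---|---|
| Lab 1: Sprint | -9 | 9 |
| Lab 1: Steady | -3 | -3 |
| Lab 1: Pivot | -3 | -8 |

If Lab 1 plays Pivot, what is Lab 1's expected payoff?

Take the expectation over Lab 2's research lead, weighting each type's action by its prior probability.
E[Pivot] = 1/5·(-3) + 2/5·(-8) + 2/5·(-3) = (-3/5) + (-16/5) + (-6/5) = -5

-5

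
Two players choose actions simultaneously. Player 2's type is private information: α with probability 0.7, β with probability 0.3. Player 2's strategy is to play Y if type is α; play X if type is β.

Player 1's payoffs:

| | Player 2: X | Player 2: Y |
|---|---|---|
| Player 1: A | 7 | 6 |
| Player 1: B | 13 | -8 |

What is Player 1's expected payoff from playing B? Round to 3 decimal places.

-1.700

E[B] = 0.7·(-8) + 0.3·13 = (-5.6) + 3.9 = -1.7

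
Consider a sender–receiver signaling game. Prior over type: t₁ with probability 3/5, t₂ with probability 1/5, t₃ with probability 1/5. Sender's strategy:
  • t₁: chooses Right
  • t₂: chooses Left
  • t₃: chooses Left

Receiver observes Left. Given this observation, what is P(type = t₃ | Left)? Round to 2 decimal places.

P(Left) = (3/5)·0 + (1/5)·1 + (1/5)·1 = 2/5
P(t₃ | Left) = ((1/5)·1) / (2/5) = (1/5) / (2/5) = 1/2

0.50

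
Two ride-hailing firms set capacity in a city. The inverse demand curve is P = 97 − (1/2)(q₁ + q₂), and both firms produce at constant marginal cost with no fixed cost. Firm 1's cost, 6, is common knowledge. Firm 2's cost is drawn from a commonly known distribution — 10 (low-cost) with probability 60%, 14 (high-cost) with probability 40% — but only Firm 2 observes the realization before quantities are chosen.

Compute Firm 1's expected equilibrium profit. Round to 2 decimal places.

Type-c best response for Firm 2: q₂(c) = (97 − c) − q₁/2.
Firm 1 maximizes expected profit; its first-order condition is 97 − q₁ − (1/2)E[q₂] − 6 = 0.
Substituting E[q₂] and solving: E[c₂] = 11.6, so q₁ = (97 − 2·6 + 11.6)/(3/2) = 64.4.
E[P] = 97 − (1/2)·(q₁ + E[q₂]) = 38.2; Firm 1's expected profit = (E[P] − 6)·q₁ = (38.2 − 6)·64.4 = 2073.68.

2073.68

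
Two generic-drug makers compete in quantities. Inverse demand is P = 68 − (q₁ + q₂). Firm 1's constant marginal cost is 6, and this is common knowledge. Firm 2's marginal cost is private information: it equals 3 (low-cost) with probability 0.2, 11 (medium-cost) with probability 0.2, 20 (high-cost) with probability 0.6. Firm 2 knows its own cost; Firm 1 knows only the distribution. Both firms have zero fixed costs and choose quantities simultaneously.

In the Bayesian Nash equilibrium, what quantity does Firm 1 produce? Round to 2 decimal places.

23.60

Firm 2 with cost c maximizes (68 − (q₁+q₂) − c)·q₂, giving q₂(c) = (68 − c − q₁)/2.
E[c₂] = 0.2·3 + 0.2·11 + 0.6·20 = 14.8
Firm 1's FOC against E[q₂] yields q₁ = (68 − 2·6 + E[c₂])/3 = (68 − 12 + 14.8)/3 = 23.6.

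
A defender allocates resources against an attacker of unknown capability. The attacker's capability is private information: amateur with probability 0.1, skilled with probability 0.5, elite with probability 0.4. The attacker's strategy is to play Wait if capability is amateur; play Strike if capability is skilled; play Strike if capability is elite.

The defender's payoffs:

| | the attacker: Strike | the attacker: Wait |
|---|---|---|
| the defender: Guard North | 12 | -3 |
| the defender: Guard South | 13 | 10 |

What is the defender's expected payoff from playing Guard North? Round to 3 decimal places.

10.500

E[Guard North] = 0.1·(-3) + 0.5·12 + 0.4·12 = (-0.3) + 6 + 4.8 = 10.5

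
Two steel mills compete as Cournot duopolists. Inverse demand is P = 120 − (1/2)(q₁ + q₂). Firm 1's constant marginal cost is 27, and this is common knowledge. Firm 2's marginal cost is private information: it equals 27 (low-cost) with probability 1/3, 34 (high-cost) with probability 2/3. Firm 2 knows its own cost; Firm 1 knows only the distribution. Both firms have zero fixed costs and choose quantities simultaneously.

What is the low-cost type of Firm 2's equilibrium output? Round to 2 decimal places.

60.44

Each type of Firm 2 best-responds to q₁; Firm 1 best-responds to the expected q₂ over Firm 2's types.
Firm 2 with cost c maximizes (120 − (1/2)(q₁+q₂) − c)·q₂, giving q₂(c) = (120 − c − (1/2)q₁).
E[c₂] = 1/3·27 + 2/3·34 = 31.6667
Firm 1's FOC against E[q₂] yields q₁ = (120 − 2·27 + E[c₂])/(3/2) = (120 − 54 + 31.6667)/(3/2) = 65.1111.
q₂(low-cost) = (120 − 27 − (1/2)·65.1111) = 60.4444.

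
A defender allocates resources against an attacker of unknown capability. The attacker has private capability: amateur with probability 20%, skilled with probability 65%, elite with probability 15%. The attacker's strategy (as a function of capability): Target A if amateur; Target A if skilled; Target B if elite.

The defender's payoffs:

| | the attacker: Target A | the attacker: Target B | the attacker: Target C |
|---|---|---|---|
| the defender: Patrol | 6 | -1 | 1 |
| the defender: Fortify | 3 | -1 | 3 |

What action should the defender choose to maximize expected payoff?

E[Patrol] = 0.2·(6) + 0.65·(6) + 0.15·(-1) = 4.95
E[Fortify] = 0.2·(3) + 0.65·(3) + 0.15·(-1) = 2.4
Best response: Patrol (4.95 is the largest).

Patrol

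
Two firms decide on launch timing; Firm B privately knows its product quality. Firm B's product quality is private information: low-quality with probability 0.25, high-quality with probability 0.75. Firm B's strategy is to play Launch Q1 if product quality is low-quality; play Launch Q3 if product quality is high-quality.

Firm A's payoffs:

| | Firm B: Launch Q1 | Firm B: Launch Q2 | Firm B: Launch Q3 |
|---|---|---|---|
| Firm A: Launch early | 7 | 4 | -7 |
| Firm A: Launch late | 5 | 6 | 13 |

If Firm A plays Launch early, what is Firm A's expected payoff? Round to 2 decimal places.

-3.50

E[Launch early] = 0.25·7 + 0.75·(-7) = 1.75 + (-5.25) = -3.5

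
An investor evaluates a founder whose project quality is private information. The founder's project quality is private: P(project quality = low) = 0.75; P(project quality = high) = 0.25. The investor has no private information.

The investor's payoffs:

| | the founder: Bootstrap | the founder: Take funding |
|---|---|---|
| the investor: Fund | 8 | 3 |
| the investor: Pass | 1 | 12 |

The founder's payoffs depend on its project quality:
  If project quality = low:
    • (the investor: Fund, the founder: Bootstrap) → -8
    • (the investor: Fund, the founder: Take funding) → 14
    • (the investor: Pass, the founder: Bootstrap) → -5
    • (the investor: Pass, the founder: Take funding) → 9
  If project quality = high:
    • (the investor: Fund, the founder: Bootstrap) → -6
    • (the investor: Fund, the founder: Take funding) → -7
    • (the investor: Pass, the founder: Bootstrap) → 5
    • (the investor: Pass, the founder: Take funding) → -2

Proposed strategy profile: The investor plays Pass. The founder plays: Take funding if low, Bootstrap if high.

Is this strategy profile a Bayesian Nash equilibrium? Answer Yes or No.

Yes

The investor plays Pass: E[Pass] = 0.75·(12) + 0.25·(1) = 9.25; E[Fund] = 4.25. Best-responding. ✓
The founder (project quality low), facing Pass: Bootstrap gives -5, Take funding gives 9. Proposed Take funding is best. ✓
The founder (project quality high), facing Pass: Bootstrap gives 5, Take funding gives -2. Proposed Bootstrap is best. ✓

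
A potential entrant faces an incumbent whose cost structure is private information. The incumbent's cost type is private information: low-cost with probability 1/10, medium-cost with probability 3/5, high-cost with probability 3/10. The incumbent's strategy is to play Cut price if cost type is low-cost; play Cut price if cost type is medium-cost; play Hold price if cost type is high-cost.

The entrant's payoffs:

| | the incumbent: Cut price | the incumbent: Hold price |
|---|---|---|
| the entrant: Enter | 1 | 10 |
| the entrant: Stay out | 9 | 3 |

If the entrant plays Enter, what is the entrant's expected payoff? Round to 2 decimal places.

E[Enter] = 1/10·1 + 3/5·1 + 3/10·10 = 1/10 + 3/5 + 3 = 37/10

3.70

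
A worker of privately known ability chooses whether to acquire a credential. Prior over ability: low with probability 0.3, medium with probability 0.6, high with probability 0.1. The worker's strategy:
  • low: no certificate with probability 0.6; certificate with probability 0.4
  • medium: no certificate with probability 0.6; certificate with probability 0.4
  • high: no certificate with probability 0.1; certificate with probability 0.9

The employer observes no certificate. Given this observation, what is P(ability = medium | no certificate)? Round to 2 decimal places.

P(no certificate) = 0.3·0.6 + 0.6·0.6 + 0.1·0.1 = 0.55
P(medium | no certificate) = (0.6·0.6) / 0.55 = 0.36 / 0.55 = 0.654545

0.65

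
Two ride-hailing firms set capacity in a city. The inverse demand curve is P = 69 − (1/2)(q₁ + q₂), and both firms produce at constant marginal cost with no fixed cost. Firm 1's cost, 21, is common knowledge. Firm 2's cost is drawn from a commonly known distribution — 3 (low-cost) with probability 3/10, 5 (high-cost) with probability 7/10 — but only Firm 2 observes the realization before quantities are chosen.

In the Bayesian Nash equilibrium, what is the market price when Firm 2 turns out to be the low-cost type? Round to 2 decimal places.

Firm 2 with cost c maximizes (69 − (1/2)(q₁+q₂) − c)·q₂, giving q₂(c) = (69 − c − (1/2)q₁).
E[c₂] = 3/10·3 + 7/10·5 = 4.4
Firm 1's FOC against E[q₂] yields q₁ = (69 − 2·21 + E[c₂])/(3/2) = (69 − 42 + 4.4)/(3/2) = 20.9333.
q₂(low-cost) = 55.5333, so P = 69 − (1/2)·(20.9333 + 55.5333) = 30.7667.

30.77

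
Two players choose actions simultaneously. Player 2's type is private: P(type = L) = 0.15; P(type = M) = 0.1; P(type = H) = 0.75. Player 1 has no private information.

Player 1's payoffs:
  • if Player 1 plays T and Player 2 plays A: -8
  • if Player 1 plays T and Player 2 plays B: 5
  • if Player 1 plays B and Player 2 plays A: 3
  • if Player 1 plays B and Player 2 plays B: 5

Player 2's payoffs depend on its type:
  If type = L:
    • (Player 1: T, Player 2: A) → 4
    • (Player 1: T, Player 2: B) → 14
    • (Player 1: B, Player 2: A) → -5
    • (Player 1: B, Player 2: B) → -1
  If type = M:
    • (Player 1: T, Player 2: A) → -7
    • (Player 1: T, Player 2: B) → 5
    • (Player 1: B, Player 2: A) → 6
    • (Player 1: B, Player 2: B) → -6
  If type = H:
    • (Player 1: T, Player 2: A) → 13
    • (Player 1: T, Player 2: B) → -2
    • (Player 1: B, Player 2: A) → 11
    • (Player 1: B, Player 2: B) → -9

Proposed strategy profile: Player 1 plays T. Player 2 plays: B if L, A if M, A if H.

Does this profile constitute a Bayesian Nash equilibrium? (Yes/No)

No

A profile is a BNE iff every type of every player is best-responding given beliefs about the other side.
Player 1 plays T: E[T] = 0.15·(5) + 0.1·(-8) + 0.75·(-8) = -6.05; E[B] = 3.3. Not best-responding. ✗
Player 2 (type L), facing T: A gives 4, B gives 14. Proposed B is best. ✓
Player 2 (type M), facing T: A gives -7, B gives 5. Proposed A is not best — profitable deviation exists. ✗
Player 2 (type H), facing T: A gives 13, B gives -2. Proposed A is best. ✓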